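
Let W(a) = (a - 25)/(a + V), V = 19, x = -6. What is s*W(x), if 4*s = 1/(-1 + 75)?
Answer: -31/3848 ≈ -0.0080561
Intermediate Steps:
s = 1/296 (s = 1/(4*(-1 + 75)) = (¼)/74 = (¼)*(1/74) = 1/296 ≈ 0.0033784)
W(a) = (-25 + a)/(19 + a) (W(a) = (a - 25)/(a + 19) = (-25 + a)/(19 + a))
s*W(x) = ((-25 - 6)/(19 - 6))/296 = (-31/13)/296 = ((1/13)*(-31))/296 = (1/296)*(-31/13) = -31/3848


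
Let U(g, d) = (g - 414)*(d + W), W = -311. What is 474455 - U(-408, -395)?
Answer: -105877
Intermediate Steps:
U(g, d) = (-414 + g)*(-311 + d) (U(g, d) = (g - 414)*(d - 311) = (-414 + g)*(-311 + d))
474455 - U(-408, -395) = 474455 - (128754 - 414*(-395) - 311*(-408) - 395*(-408)) = 474455 - (128754 + 163530 + 126888 + 161160) = 474455 - 1*580332 = 474455 - 580332 = -105877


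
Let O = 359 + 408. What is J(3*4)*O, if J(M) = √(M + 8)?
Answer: 1534*√5 ≈ 3430.1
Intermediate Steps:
O = 767
J(M) = √(8 + M)
J(3*4)*O = √(8 + 3*4)*767 = √(8 + 12)*767 = √20*767 = (2*√5)*767 = 1534*√5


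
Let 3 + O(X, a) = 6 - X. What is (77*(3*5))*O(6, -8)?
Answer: -3465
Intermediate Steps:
O(X, a) = 3 - X (O(X, a) = -3 + (6 - X) = 3 - X)
(77*(3*5))*O(6, -8) = (77*(3*5))*(3 - 1*6) = (77*15)*(3 - 6) = 1155*(-3) = -3465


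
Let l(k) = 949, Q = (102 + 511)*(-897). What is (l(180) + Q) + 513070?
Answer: -35842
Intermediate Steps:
Q = -549861 (Q = 613*(-897) = -549861)
(l(180) + Q) + 513070 = (949 - 549861) + 513070 = -548912 + 513070 = -35842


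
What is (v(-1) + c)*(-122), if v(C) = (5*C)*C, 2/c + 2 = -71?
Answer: -44286/73 ≈ -606.66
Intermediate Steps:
c = -2/73 (c = 2/(-2 - 71) = 2/(-73) = 2*(-1/73) = -2/73 ≈ -0.027397)
v(C) = 5*C²
(v(-1) + c)*(-122) = (5*(-1)² - 2/73)*(-122) = (5*1 - 2/73)*(-122) = (5 - 2/73)*(-122) = (363/73)*(-122) = -44286/73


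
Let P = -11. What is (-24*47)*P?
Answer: 12408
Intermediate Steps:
(-24*47)*P = -24*47*(-11) = -1128*(-11) = 12408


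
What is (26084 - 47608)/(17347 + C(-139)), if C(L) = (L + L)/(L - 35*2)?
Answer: -4498516/3625801 ≈ -1.2407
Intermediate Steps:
C(L) = 2*L/(-70 + L) (C(L) = (2*L)/(L - 70) = (2*L)/(-70 + L) = 2*L/(-70 + L))
(26084 - 47608)/(17347 + C(-139)) = (26084 - 47608)/(17347 + 2*(-139)/(-70 - 139)) = -21524/(17347 + 2*(-139)/(-209)) = -21524/(17347 + 2*(-139)*(-1/209)) = -21524/(17347 + 278/209) = -21524/3625801/209 = -21524*209/3625801 = -4498516/3625801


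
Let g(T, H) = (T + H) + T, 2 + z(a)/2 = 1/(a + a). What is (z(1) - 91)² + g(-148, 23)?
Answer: 8563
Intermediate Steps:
z(a) = -4 + 1/a (z(a) = -4 + 2/(a + a) = -4 + 2/((2*a)) = -4 + 2*(1/(2*a)) = -4 + 1/a)
g(T, H) = H + 2*T (g(T, H) = (H + T) + T = H + 2*T)
(z(1) - 91)² + g(-148, 23) = ((-4 + 1/1) - 91)² + (23 + 2*(-148)) = ((-4 + 1) - 91)² + (23 - 296) = (-3 - 91)² - 273 = (-94)² - 273 = 8836 - 273 = 8563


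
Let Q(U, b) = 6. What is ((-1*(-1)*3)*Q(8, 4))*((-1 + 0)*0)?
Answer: 0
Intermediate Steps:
((-1*(-1)*3)*Q(8, 4))*((-1 + 0)*0) = ((-1*(-1)*3)*6)*((-1 + 0)*0) = ((1*3)*6)*(-1*0) = (3*6)*0 = 18*0 = 0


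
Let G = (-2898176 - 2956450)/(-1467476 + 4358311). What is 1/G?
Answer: -2890835/5854626 ≈ -0.49377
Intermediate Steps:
G = -5854626/2890835 ≈ -2.0252
1/G = 1/(-5854626/2890835) = -2890835/5854626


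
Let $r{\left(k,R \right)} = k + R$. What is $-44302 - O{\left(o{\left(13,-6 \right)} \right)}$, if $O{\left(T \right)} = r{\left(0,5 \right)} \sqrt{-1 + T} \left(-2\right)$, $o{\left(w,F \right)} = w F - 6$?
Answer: $-44302 + 10 i \sqrt{85} \approx -44302.0 + 92.195 i$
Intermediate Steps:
$r{\left(k,R \right)} = R + k$
$o{\left(w,F \right)} = -6 + F w$ ($o{\left(w,F \right)} = F w - 6 = -6 + F w$)
$O{\left(T \right)} = - 10 \sqrt{-1 + T}$ ($O{\left(T \right)} = \left(5 + 0\right) \sqrt{-1 + T} \left(-2\right) = 5 \sqrt{-1 + T} \left(-2\right) = - 10 \sqrt{-1 + T}$)
$-44302 - O{\left(o{\left(13,-6 \right)} \right)} = -44302 - - 10 \sqrt{-1 - 84} = -44302 - - 10 \sqrt{-85} = -44302 - - 10 i \sqrt{85} = -44302 + 10 i \sqrt{85}$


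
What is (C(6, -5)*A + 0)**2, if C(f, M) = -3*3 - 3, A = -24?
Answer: 82944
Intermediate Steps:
C(f, M) = -12 (C(f, M) = -9 - 3 = -12)
(C(6, -5)*A + 0)**2 = (-12*(-24) + 0)**2 = (288 + 0)**2 = 288**2 = 82944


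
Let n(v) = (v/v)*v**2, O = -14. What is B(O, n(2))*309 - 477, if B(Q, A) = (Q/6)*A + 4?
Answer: -2125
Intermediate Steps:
n(v) = v**2 (n(v) = 1*v**2 = v**2)
B(Q, A) = 4 + A*Q/6 (B(Q, A) = (Q*(1/6))*A + 4 = (Q/6)*A + 4 = A*Q/6 + 4 = 4 + A*Q/6)
B(O, n(2))*309 - 477 = (4 + (1/6)*2**2*(-14))*309 - 477 = (4 + (1/6)*4*(-14))*309 - 477 = (4 - 28/3)*309 - 477 = -16/3*309 - 477 = -1648 - 477 = -2125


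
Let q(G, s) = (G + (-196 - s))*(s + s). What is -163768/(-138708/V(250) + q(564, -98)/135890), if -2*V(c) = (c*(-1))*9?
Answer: 34772552375/26321921 ≈ 1321.0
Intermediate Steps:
V(c) = 9*c/2 (V(c) = -c*(-1)*9/2 = -(-c)*9/2 = -(-9)*c/2 = 9*c/2)
q(G, s) = 2*s*(-196 + G - s) (q(G, s) = (-196 + G - s)*(2*s) = 2*s*(-196 + G - s))
-163768/(-138708/V(250) + q(564, -98)/135890) = -163768/(-138708/((9/2)*250) + (2*(-98)*(-196 + 564 - 1*(-98)))/135890) = -163768/(-138708/1125 + (2*(-98)*(-196 + 564 + 98))*(1/135890)) = -163768/(-138708*1/1125 + (2*(-98)*466)*(1/135890)) = -163768/(-15412/125 - 91336*1/135890) = -163768/(-15412/125 - 45668/67945) = -163768/(-210575368/1698625) = -163768*(-1698625/210575368) = 34772552375/26321921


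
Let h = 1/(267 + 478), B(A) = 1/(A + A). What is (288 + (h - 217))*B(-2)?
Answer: -13224/745 ≈ -17.750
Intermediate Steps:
B(A) = 1/(2*A)
h = 1/745 ≈ 0.0013423
(288 + (h - 217))*B(-2) = (288 + (1/745 - 217))*((½)/(-2)) = (288 - 161664/745)*((½)*(-½)) = (52896/745)*(-¼) = -13224/745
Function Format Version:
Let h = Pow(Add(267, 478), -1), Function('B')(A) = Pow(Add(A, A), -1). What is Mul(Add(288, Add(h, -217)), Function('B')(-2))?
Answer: Rational(-13224, 745) ≈ -17.750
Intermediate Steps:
Function('B')(A) = Mul(Rational(1, 2), Pow(A, -1)) (Function('B')(A) = Pow(Mul(2, A), -1) = Mul(Rational(1, 2), Pow(A, -1)))
h = Rational(1, 745) (h = Pow(745, -1) = Rational(1, 745) ≈ 0.0013423)
Mul(Add(288, Add(h, -217)), Function('B')(-2)) = Mul(Add(288, Add(Rational(1, 745), -217)), Mul(Rational(1, 2), Pow(-2, -1))) = Mul(Add(288, Rational(-161664, 745)), Mul(Rational(1, 2), Rational(-1, 2))) = Mul(Rational(52896, 745), Rational(-1, 4)) = Rational(-13224, 745)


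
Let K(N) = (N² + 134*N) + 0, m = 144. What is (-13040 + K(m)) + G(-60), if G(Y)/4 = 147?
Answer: 27580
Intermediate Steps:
K(N) = N² + 134*N
G(Y) = 588 (G(Y) = 4*147 = 588)
(-13040 + K(m)) + G(-60) = (-13040 + 144*(134 + 144)) + 588 = (-13040 + 144*278) + 588 = (-13040 + 40032) + 588 = 26992 + 588 = 27580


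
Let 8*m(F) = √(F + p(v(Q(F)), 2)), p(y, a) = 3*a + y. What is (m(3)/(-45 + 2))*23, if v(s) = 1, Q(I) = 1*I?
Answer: -23*√10/344 ≈ -0.21143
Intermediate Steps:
Q(I) = I
p(y, a) = y + 3*a
m(F) = √(7 + F)/8 (m(F) = √(F + (1 + 3*2))/8 = √(F + (1 + 6))/8 = √(F + 7)/8 = √(7 + F)/8)
(m(3)/(-45 + 2))*23 = ((√(7 + 3)/8)/(-45 + 2))*23 = ((√10/8)/(-43))*23 = ((√10/8)*(-1/43))*23 = -√10/344*23 = -23*√10/344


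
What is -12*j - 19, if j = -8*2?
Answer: 173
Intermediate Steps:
j = -16
-12*j - 19 = -12*(-16) - 19 = 192 - 19 = 173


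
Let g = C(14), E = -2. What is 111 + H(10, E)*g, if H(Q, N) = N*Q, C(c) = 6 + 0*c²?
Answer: -9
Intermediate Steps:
C(c) = 6 (C(c) = 6 + 0 = 6)
g = 6
111 + H(10, E)*g = 111 - 2*10*6 = 111 - 20*6 = 111 - 120 = -9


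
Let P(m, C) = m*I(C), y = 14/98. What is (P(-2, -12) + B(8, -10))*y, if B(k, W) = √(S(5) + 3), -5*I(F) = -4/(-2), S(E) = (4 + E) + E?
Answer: 4/35 + √17/7 ≈ 0.70330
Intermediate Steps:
y = ⅐ (y = 14*(1/98) = ⅐ ≈ 0.14286)
S(E) = 4 + 2*E
I(F) = -⅖ (I(F) = -(-4)/(5*(-2)) = -(-4)*(-1)/(5*2) = -⅕*2 = -⅖)
B(k, W) = √17 (B(k, W) = √((4 + 2*5) + 3) = √((4 + 10) + 3) = √(14 + 3) = √17)
P(m, C) = -2*m/5 (P(m, C) = m*(-⅖) = -2*m/5)
(P(-2, -12) + B(8, -10))*y = (-⅖*(-2) + √17)*(⅐) = (⅘ + √17)*(⅐) = 4/35 + √17/7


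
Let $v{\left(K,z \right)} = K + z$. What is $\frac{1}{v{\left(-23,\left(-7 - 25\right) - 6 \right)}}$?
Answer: $- \frac{1}{61} \approx -0.016393$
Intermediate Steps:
$\frac{1}{v{\left(-23,\left(-7 - 25\right) - 6 \right)}} = \frac{1}{-23 - 38} = \frac{1}{-61} = - \frac{1}{61}$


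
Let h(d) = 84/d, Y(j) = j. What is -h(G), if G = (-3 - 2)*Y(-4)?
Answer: -21/5 ≈ -4.2000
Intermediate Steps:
G = 20 (G = (-3 - 2)*(-4) = -5*(-4) = 20)
-h(G) = -84/20 = -1*21/5 = -21/5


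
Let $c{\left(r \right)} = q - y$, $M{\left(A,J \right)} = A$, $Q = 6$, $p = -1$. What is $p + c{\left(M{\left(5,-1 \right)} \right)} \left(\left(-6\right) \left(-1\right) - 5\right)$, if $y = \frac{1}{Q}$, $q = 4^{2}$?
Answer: $\frac{89}{6} \approx 14.833$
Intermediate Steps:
$q = 16$
$y = \frac{1}{6} \approx 0.16667$
$c{\left(r \right)} = \frac{95}{6}$ ($c{\left(r \right)} = 16 - \frac{1}{6} = \frac{95}{6}$)
$p + c{\left(M{\left(5,-1 \right)} \right)} \left(\left(-6\right) \left(-1\right) - 5\right) = -1 + \frac{95 \left(\left(-6\right) \left(-1\right) - 5\right)}{6} = -1 + \frac{95 \left(6 - 5\right)}{6} = -1 + \frac{95}{6} \cdot 1 = -1 + \frac{95}{6} = \frac{89}{6}$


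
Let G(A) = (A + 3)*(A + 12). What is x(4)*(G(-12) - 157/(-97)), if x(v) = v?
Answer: 628/97 ≈ 6.4742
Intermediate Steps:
G(A) = (3 + A)*(12 + A)
x(4)*(G(-12) - 157/(-97)) = 4*((36 + (-12)² + 15*(-12)) - 157/(-97)) = 4*((36 + 144 - 180) - 157*(-1/97)) = 4*(0 + 157/97) = 4*(157/97) = 628/97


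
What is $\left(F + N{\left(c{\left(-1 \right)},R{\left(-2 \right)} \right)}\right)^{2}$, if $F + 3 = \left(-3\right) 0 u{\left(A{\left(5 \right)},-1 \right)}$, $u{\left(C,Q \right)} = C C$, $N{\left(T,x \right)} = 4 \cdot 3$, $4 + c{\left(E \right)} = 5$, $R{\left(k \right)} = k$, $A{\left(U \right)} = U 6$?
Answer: $81$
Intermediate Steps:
$A{\left(U \right)} = 6 U$
$c{\left(E \right)} = 1$ ($c{\left(E \right)} = -4 + 5 = 1$)
$N{\left(T,x \right)} = 12$
$u{\left(C,Q \right)} = C^{2}$
$F = -3$ ($F = -3 + \left(-3\right) 0 \left(6 \cdot 5\right)^{2} = -3 + 0 \cdot 30^{2} = -3 + 0 \cdot 900 = -3 + 0 = -3$)
$\left(F + N{\left(c{\left(-1 \right)},R{\left(-2 \right)} \right)}\right)^{2} = \left(-3 + 12\right)^{2} = 9^{2} = 81$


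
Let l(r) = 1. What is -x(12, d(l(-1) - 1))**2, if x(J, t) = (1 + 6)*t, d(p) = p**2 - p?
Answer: 0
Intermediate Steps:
x(J, t) = 7*t
-x(12, d(l(-1) - 1))**2 = -(7*((1 - 1)*(-1 + (1 - 1))))**2 = -(7*(0*(-1 + 0)))**2 = -(7*(0*(-1)))**2 = -(7*0)**2 = -1*0**2 = -1*0 = 0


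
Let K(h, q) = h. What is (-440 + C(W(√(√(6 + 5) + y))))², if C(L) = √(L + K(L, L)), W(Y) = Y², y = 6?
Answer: (440 - √2*√(6 + √11))² ≈ 1.8982e+5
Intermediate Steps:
C(L) = √2*√L (C(L) = √(L + L) = √(2*L) = √2*√L)
(-440 + C(W(√(√(6 + 5) + y))))² = (-440 + √2*√((√(√(6 + 5) + 6))²))² = (-440 + √2*√((√(√11 + 6))²))² = (-440 + √2*√((√(6 + √11))²))² = (-440 + √2*√(6 + √11))²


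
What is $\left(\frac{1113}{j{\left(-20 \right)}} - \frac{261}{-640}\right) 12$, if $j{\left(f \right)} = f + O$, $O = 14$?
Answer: $- \frac{355377}{160} \approx -2221.1$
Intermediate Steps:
$j{\left(f \right)} = 14 + f$ ($j{\left(f \right)} = f + 14 = 14 + f$)
$\left(\frac{1113}{j{\left(-20 \right)}} - \frac{261}{-640}\right) 12 = \left(\frac{1113}{14 - 20} - \frac{261}{-640}\right) 12 = \left(\frac{1113}{-6} - - \frac{261}{640}\right) 12 = \left(1113 \left(- \frac{1}{6}\right) + \frac{261}{640}\right) 12 = \left(- \frac{371}{2} + \frac{261}{640}\right) 12 = \left(- \frac{118459}{640}\right) 12 = - \frac{355377}{160}$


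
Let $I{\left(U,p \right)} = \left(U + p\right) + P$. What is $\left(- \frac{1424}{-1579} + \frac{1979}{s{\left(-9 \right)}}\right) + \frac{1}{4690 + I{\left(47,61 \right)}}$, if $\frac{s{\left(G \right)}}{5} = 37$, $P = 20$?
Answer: $\frac{16325029973}{1407410070} \approx 11.599$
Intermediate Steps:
$s{\left(G \right)} = 185$ ($s{\left(G \right)} = 5 \cdot 37 = 185$)
$I{\left(U,p \right)} = 20 + U + p$ ($I{\left(U,p \right)} = \left(U + p\right) + 20 = 20 + U + p$)
$\left(- \frac{1424}{-1579} + \frac{1979}{s{\left(-9 \right)}}\right) + \frac{1}{4690 + I{\left(47,61 \right)}} = \left(- \frac{1424}{-1579} + \frac{1979}{185}\right) + \frac{1}{4690 + \left(20 + 47 + 61\right)} = \left(\left(-1424\right) \left(- \frac{1}{1579}\right) + 1979 \cdot \frac{1}{185}\right) + \frac{1}{4690 + 128} = \left(\frac{1424}{1579} + \frac{1979}{185}\right) + \frac{1}{4818} = \frac{3388281}{292115} + \frac{1}{4818} = \frac{16325029973}{1407410070}$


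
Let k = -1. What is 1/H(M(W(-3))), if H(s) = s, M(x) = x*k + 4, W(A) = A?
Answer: ⅐ ≈ 0.14286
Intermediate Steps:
M(x) = 4 - x (M(x) = x*(-1) + 4 = -x + 4 = 4 - x)
1/H(M(W(-3))) = 1/(4 - 1*(-3)) = 1/(4 + 3) = 1/7 = ⅐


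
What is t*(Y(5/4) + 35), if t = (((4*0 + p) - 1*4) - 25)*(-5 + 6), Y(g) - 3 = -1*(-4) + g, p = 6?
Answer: -3979/4 ≈ -994.75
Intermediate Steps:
Y(g) = 7 + g (Y(g) = 3 + (-1*(-4) + g) = 3 + (4 + g) = 7 + g)
t = -23 (t = (((4*0 + 6) - 1*4) - 25)*(-5 + 6) = (((0 + 6) - 4) - 25)*1 = ((6 - 4) - 25)*1 = (2 - 25)*1 = -23*1 = -23)
t*(Y(5/4) + 35) = -23*((7 + 5/4) + 35) = -23*(33/4 + 35) = -23*173/4 = -3979/4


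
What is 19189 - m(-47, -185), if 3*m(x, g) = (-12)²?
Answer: 19141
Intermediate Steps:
m(x, g) = 48 (m(x, g) = (⅓)*(-12)² = (⅓)*144 = 48)
19189 - m(-47, -185) = 19189 - 1*48 = 19189 - 48 = 19141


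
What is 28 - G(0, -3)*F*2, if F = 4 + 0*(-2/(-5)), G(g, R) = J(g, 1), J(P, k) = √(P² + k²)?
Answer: 20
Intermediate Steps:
G(g, R) = √(1 + g²) (G(g, R) = √(g² + 1²) = √(g² + 1) = √(1 + g²))
F = 4 (F = 4 + 0*(-2*(-⅕)) = 4 + 0*(⅖) = 4 + 0 = 4)
28 - G(0, -3)*F*2 = 28 - √(1 + 0²)*4*2 = 28 - √(1 + 0)*4*2 = 28 - √1*4*2 = 28 - 1*4*2 = 28 - 4*2 = 28 - 1*8 = 28 - 8 = 20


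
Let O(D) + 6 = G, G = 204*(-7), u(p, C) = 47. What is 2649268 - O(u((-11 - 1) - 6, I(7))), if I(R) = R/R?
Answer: 2650702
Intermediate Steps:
I(R) = 1
G = -1428
O(D) = -1434 (O(D) = -6 - 1428 = -1434)
2649268 - O(u((-11 - 1) - 6, I(7))) = 2649268 - 1*(-1434) = 2649268 + 1434 = 2650702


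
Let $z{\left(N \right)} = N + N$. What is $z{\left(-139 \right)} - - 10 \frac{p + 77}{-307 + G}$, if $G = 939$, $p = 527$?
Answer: $- \frac{21207}{79} \approx -268.44$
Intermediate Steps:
$z{\left(N \right)} = 2 N$
$z{\left(-139 \right)} - - 10 \frac{p + 77}{-307 + G} = 2 \left(-139\right) - - 10 \frac{527 + 77}{-307 + 939} = -278 - - 10 \cdot \frac{604}{632} = -278 - - 10 \cdot 604 \cdot \frac{1}{632} = -278 - \left(-10\right) \frac{151}{158} = -278 - - \frac{755}{79} = -278 + \frac{755}{79} = - \frac{21207}{79}$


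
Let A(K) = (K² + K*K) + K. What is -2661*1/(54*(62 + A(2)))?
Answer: -887/1296 ≈ -0.68441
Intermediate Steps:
A(K) = K + 2*K² (A(K) = (K² + K²) + K = 2*K² + K = K + 2*K²)
-2661*1/(54*(62 + A(2))) = -2661*1/(54*(62 + 2*(1 + 2*2))) = -2661*1/(54*(62 + 2*(1 + 4))) = -2661*1/(54*(62 + 2*5)) = -2661*1/(54*(62 + 10)) = -2661/(72*54) = -2661/3888 = -2661*1/3888 = -887/1296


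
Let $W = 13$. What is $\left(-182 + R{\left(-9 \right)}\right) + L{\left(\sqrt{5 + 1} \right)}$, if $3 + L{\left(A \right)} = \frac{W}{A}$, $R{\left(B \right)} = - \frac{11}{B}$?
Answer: $- \frac{1654}{9} + \frac{13 \sqrt{6}}{6} \approx -178.47$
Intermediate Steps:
$L{\left(A \right)} = -3 + \frac{13}{A}$
$\left(-182 + R{\left(-9 \right)}\right) + L{\left(\sqrt{5 + 1} \right)} = \left(-182 - \frac{11}{-9}\right) - \left(3 - \frac{13}{\sqrt{5 + 1}}\right) = \left(-182 - - \frac{11}{9}\right) - \left(3 - \frac{13}{\sqrt{6}}\right) = \left(-182 + \frac{11}{9}\right) - \left(3 - 13 \frac{\sqrt{6}}{6}\right) = - \frac{1627}{9} - \left(3 - \frac{13 \sqrt{6}}{6}\right) = - \frac{1654}{9} + \frac{13 \sqrt{6}}{6}$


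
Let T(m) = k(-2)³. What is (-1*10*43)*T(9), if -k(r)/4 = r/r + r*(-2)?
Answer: 3440000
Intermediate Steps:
k(r) = -4 + 8*r (k(r) = -4*(r/r + r*(-2)) = -4*(1 - 2*r) = -4 + 8*r)
T(m) = -8000 (T(m) = (-4 + 8*(-2))³ = (-4 - 16)³ = (-20)³ = -8000)
(-1*10*43)*T(9) = (-1*10*43)*(-8000) = -10*43*(-8000) = -430*(-8000) = 3440000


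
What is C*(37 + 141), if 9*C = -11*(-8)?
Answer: 15664/9 ≈ 1740.4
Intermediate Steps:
C = 88/9 (C = (-11*(-8))/9 = (⅑)*88 = 88/9 ≈ 9.7778)
C*(37 + 141) = 88*(37 + 141)/9 = (88/9)*178 = 15664/9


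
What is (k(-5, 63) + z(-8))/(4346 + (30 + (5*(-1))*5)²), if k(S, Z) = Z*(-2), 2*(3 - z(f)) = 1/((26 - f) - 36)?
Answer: -491/17484 ≈ -0.028083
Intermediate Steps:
z(f) = 3 - 1/(2*(-10 - f)) (z(f) = 3 - 1/(2*((26 - f) - 36)) = 3 - 1/(2*(-10 - f)))
k(S, Z) = -2*Z
(k(-5, 63) + z(-8))/(4346 + (30 + (5*(-1))*5)²) = (-2*63 + (61 + 6*(-8))/(2*(10 - 8)))/(4346 + (30 + (5*(-1))*5)²) = (-126 + (½)*(61 - 48)/2)/(4346 + (30 - 5*5)²) = (-126 + (½)*(½)*13)/(4346 + (30 - 25)²) = (-126 + 13/4)/(4346 + 5²) = -491/(4*(4346 + 25)) = -491/4/4371 = -491/4*1/4371 = -491/17484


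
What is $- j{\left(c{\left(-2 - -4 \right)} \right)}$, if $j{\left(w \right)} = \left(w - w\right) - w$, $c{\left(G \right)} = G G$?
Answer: $4$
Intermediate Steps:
$c{\left(G \right)} = G^{2}$
$j{\left(w \right)} = - w$ ($j{\left(w \right)} = 0 - w = - w$)
$- j{\left(c{\left(-2 - -4 \right)} \right)} = - \left(-1\right) \left(-2 - -4\right)^{2} = - \left(-1\right) \left(-2 + 4\right)^{2} = - \left(-1\right) 2^{2} = - \left(-1\right) 4 = \left(-1\right) \left(-4\right) = 4$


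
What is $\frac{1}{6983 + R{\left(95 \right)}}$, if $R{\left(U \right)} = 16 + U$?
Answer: $\frac{1}{7094} \approx 0.00014096$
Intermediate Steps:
$\frac{1}{6983 + R{\left(95 \right)}} = \frac{1}{6983 + \left(16 + 95\right)} = \frac{1}{6983 + 111} = \frac{1}{7094}$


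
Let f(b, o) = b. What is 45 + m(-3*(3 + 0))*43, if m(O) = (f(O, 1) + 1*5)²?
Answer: 733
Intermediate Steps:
m(O) = (5 + O)² (m(O) = (O + 1*5)² = (O + 5)² = (5 + O)²)
45 + m(-3*(3 + 0))*43 = 45 + (5 - 3*(3 + 0))²*43 = 45 + (5 - 3*3)²*43 = 45 + (5 - 9)²*43 = 45 + (-4)²*43 = 45 + 16*43 = 45 + 688 = 733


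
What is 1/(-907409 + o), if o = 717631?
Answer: -1/189778 ≈ -5.2693e-6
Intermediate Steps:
1/(-907409 + o) = 1/(-907409 + 717631) = 1/(-189778) = -1/189778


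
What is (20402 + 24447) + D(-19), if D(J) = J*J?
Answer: 45210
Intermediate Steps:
D(J) = J**2
(20402 + 24447) + D(-19) = (20402 + 24447) + (-19)**2 = 44849 + 361 = 45210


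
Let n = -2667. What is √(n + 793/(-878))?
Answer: I*√2056643882/878 ≈ 51.652*I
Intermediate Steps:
√(n + 793/(-878)) = √(-2667 + 793/(-878)) = √(-2667 + 793*(-1/878)) = √(-2667 - 793/878) = √(-2342419/878) = I*√2056643882/878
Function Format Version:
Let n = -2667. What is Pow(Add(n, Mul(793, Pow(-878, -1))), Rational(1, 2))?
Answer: Mul(Rational(1, 878), I, Pow(2056643882, Rational(1, 2))) ≈ Mul(51.652, I)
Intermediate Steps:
Pow(Add(n, Mul(793, Pow(-878, -1))), Rational(1, 2)) = Pow(Add(-2667, Mul(793, Pow(-878, -1))), Rational(1, 2)) = Pow(Add(-2667, Mul(793, Rational(-1, 878))), Rational(1, 2)) = Pow(Add(-2667, Rational(-793, 878)), Rational(1, 2)) = Pow(Rational(-2342419, 878), Rational(1, 2)) = Mul(Rational(1, 878), I, Pow(2056643882, Rational(1, 2)))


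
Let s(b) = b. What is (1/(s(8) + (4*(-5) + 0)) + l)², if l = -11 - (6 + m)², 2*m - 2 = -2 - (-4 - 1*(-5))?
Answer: 15376/9 ≈ 1708.4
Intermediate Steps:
m = -½ (m = 1 + (-2 - (-4 - 1*(-5)))/2 = 1 + (-2 - (-4 + 5))/2 = 1 + (-2 - 1*1)/2 = 1 + (-2 - 1)/2 = 1 + (½)*(-3) = 1 - 3/2 = -½ ≈ -0.50000)
l = -165/4 (l = -11 - (6 - ½)² = -11 - (11/2)² = -11 - 1*121/4 = -11 - 121/4 = -165/4 ≈ -41.250)
(1/(s(8) + (4*(-5) + 0)) + l)² = (1/(8 + (4*(-5) + 0)) - 165/4)² = (1/(8 + (-20 + 0)) - 165/4)² = (1/(8 - 20) - 165/4)² = (1/(-12) - 165/4)² = (-1/12 - 165/4)² = (-124/3)² = 15376/9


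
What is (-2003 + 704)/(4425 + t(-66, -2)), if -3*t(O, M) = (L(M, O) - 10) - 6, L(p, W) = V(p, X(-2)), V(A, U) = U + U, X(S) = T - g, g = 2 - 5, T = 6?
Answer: -3897/13273 ≈ -0.29360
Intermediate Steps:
g = -3
X(S) = 9 (X(S) = 6 - 1*(-3) = 6 + 3 = 9)
V(A, U) = 2*U
L(p, W) = 18 (L(p, W) = 2*9 = 18)
t(O, M) = -⅔ (t(O, M) = -((18 - 10) - 6)/3 = -(8 - 6)/3 = -⅓*2 = -⅔)
(-2003 + 704)/(4425 + t(-66, -2)) = (-2003 + 704)/(4425 - ⅔) = -1299/13273/3 = -1299*3/13273 = -3897/13273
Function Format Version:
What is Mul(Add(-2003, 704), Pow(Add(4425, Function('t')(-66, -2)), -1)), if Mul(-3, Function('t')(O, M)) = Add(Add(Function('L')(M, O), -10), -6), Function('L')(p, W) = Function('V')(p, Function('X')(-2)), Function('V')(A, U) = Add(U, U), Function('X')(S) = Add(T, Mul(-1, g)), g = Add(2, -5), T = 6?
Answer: Rational(-3897, 13273) ≈ -0.29360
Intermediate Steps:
g = -3
Function('X')(S) = 9 (Function('X')(S) = Add(6, Mul(-1, -3)) = Add(6, 3) = 9)
Function('V')(A, U) = Mul(2, U)
Function('L')(p, W) = 18 (Function('L')(p, W) = Mul(2, 9) = 18)
Function('t')(O, M) = Rational(-2, 3) (Function('t')(O, M) = Mul(Rational(-1, 3), Add(Add(18, -10), -6)) = Mul(Rational(-1, 3), Add(8, -6)) = Mul(Rational(-1, 3), 2) = Rational(-2, 3))
Mul(Add(-2003, 704), Pow(Add(4425, Function('t')(-66, -2)), -1)) = Mul(Add(-2003, 704), Pow(Add(4425, Rational(-2, 3)), -1)) = Mul(-1299, Pow(Rational(13273, 3), -1)) = Mul(-1299, Rational(3, 13273)) = Rational(-3897, 13273)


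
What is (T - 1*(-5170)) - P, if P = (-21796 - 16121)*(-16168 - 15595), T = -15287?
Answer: -1204367788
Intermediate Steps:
P = 1204357671 (P = -37917*(-31763) = 1204357671)
(T - 1*(-5170)) - P = (-15287 - 1*(-5170)) - 1*1204357671 = (-15287 + 5170) - 1204357671 = -10117 - 1204357671 = -1204367788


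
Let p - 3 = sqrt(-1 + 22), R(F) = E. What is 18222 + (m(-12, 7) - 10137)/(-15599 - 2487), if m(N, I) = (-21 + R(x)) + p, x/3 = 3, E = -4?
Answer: 329573251/18086 - sqrt(21)/18086 ≈ 18223.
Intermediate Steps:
x = 9 (x = 3*3 = 9)
R(F) = -4
p = 3 + sqrt(21) (p = 3 + sqrt(-1 + 22) = 3 + sqrt(21) ≈ 7.5826)
m(N, I) = -22 + sqrt(21) (m(N, I) = (-21 - 4) + (3 + sqrt(21)) = -25 + (3 + sqrt(21)) = -22 + sqrt(21))
18222 + (m(-12, 7) - 10137)/(-15599 - 2487) = 18222 + ((-22 + sqrt(21)) - 10137)/(-15599 - 2487) = 18222 + (-10159 + sqrt(21))/(-18086) = 18222 + (-10159 + sqrt(21))*(-1/18086) = 18222 + (10159/18086 - sqrt(21)/18086) = 329573251/18086 - sqrt(21)/18086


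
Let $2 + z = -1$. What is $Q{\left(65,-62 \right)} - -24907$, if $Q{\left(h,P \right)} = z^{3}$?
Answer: $24880$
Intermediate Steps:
$z = -3$ ($z = -2 - 1 = -3$)
$Q{\left(h,P \right)} = -27$ ($Q{\left(h,P \right)} = \left(-3\right)^{3} = -27$)
$Q{\left(65,-62 \right)} - -24907 = -27 - -24907 = -27 + 24907 = 24880$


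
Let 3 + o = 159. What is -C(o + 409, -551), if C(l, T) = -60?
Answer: 60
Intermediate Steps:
o = 156 (o = -3 + 159 = 156)
-C(o + 409, -551) = -1*(-60) = 60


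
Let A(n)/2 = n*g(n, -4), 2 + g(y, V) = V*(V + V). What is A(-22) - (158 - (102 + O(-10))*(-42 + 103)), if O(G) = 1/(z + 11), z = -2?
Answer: 42757/9 ≈ 4750.8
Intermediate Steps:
g(y, V) = -2 + 2*V² (g(y, V) = -2 + V*(V + V) = -2 + V*(2*V) = -2 + 2*V²)
O(G) = ⅑ (O(G) = 1/(-2 + 11) = 1/9 = ⅑)
A(n) = 60*n (A(n) = 2*(n*(-2 + 2*(-4)²)) = 2*(n*(-2 + 2*16)) = 2*(n*(-2 + 32)) = 2*(n*30) = 2*(30*n) = 60*n)
A(-22) - (158 - (102 + O(-10))*(-42 + 103)) = 60*(-22) - (158 - (102 + ⅑)*(-42 + 103)) = -1320 - (158 - 919*61/9) = -1320 - (158 - 1*56059/9) = -1320 - (158 - 56059/9) = -1320 - 1*(-54637/9) = -1320 + 54637/9 = 42757/9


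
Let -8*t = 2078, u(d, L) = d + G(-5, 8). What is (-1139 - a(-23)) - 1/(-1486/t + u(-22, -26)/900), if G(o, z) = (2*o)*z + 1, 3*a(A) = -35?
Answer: -17740248802/15733983 ≈ -1127.5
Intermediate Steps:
a(A) = -35/3 (a(A) = (⅓)*(-35) = -35/3)
G(o, z) = 1 + 2*o*z (G(o, z) = 2*o*z + 1 = 1 + 2*o*z)
u(d, L) = -79 + d (u(d, L) = d + (1 + 2*(-5)*8) = d + (1 - 80) = d - 79 = -79 + d)
t = -1039/4 (t = -⅛*2078 = -1039/4 ≈ -259.75)
(-1139 - a(-23)) - 1/(-1486/t + u(-22, -26)/900) = (-1139 - 1*(-35/3)) - 1/(-1486/(-1039/4) + (-79 - 22)/900) = (-1139 + 35/3) - 1/(-1486*(-4/1039) - 101*1/900) = -3382/3 - 1/(5944/1039 - 101/900) = -3382/3 - 1/5244661/935100 = -3382/3 - 1*935100/5244661 = -3382/3 - 935100/5244661 = -17740248802/15733983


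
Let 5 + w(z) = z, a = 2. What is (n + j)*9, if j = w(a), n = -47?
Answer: -450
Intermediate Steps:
w(z) = -5 + z
j = -3 (j = -5 + 2 = -3)
(n + j)*9 = (-47 - 3)*9 = -50*9 = -450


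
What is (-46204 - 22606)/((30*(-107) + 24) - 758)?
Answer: 34405/1972 ≈ 17.447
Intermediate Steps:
(-46204 - 22606)/((30*(-107) + 24) - 758) = -68810/((-3210 + 24) - 758) = -68810/(-3186 - 758) = -68810/(-3944) = -68810*(-1/3944) = 34405/1972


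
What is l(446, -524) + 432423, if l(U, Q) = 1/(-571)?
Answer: 246913532/571 ≈ 4.3242e+5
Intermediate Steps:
l(U, Q) = -1/571
l(446, -524) + 432423 = -1/571 + 432423 = 246913532/571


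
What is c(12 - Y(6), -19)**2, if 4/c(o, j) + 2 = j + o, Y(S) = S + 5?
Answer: 1/25 ≈ 0.040000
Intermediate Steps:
Y(S) = 5 + S
c(o, j) = 4/(-2 + j + o) (c(o, j) = 4/(-2 + (j + o)) = 4/(-2 + j + o))
c(12 - Y(6), -19)**2 = (4/(-2 - 19 + (12 - (5 + 6))))**2 = (4/(-2 - 19 + (12 - 1*11)))**2 = (4/(-2 - 19 + (12 - 11)))**2 = (4/(-2 - 19 + 1))**2 = (4/(-20))**2 = (4*(-1/20))**2 = (-1/5)**2 = 1/25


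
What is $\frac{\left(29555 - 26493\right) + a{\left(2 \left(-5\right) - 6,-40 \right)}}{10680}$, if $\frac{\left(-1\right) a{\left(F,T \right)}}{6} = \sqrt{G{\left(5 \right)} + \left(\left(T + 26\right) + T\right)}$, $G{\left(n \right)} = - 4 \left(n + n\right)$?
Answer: $\frac{1531}{5340} - \frac{i \sqrt{94}}{1780} \approx 0.2867 - 0.0054468 i$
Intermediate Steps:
$G{\left(n \right)} = - 8 n$ ($G{\left(n \right)} = - 4 \cdot 2 n = - 8 n$)
$a{\left(F,T \right)} = - 6 \sqrt{-14 + 2 T}$ ($a{\left(F,T \right)} = - 6 \sqrt{\left(-8\right) 5 + \left(\left(T + 26\right) + T\right)} = - 6 \sqrt{-40 + \left(\left(26 + T\right) + T\right)} = - 6 \sqrt{-40 + \left(26 + 2 T\right)} = - 6 \sqrt{-14 + 2 T}$)
$\frac{\left(29555 - 26493\right) + a{\left(2 \left(-5\right) - 6,-40 \right)}}{10680} = \frac{\left(29555 - 26493\right) - 6 \sqrt{-14 + 2 \left(-40\right)}}{10680} = \left(3062 - 6 \sqrt{-14 - 80}\right) \frac{1}{10680} = \left(3062 - 6 \sqrt{-94}\right) \frac{1}{10680} = \left(3062 - 6 i \sqrt{94}\right) \frac{1}{10680} = \frac{1531}{5340} - \frac{i \sqrt{94}}{1780}$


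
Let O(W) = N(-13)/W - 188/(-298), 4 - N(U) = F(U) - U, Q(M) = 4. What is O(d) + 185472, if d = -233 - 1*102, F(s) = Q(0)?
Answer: 9257868307/49915 ≈ 1.8547e+5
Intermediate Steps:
F(s) = 4
N(U) = U (N(U) = 4 - (4 - U) = 4 + (-4 + U) = U)
d = -335 (d = -233 - 102 = -335)
O(W) = 94/149 - 13/W (O(W) = -13/W - 188/(-298) = -13/W - 188*(-1/298) = -13/W + 94/149 = 94/149 - 13/W)
O(d) + 185472 = (94/149 - 13/(-335)) + 185472 = (94/149 - 13*(-1/335)) + 185472 = (94/149 + 13/335) + 185472 = 33427/49915 + 185472 = 9257868307/49915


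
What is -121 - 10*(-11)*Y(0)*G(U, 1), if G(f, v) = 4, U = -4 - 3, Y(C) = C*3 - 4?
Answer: -1881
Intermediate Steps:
Y(C) = -4 + 3*C (Y(C) = 3*C - 4 = -4 + 3*C)
U = -7
-121 - 10*(-11)*Y(0)*G(U, 1) = -121 - 10*(-11)*(-4 + 3*0)*4 = -121 - (-110)*(-4 + 0)*4 = -121 - (-110)*(-4*4) = -121 - (-110)*(-16) = -121 - 1*1760 = -121 - 1760 = -1881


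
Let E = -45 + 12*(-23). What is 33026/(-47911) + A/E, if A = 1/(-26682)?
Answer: -282865066061/410353977942 ≈ -0.68932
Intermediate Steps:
E = -321 (E = -45 - 276 = -321)
A = -1/26682 ≈ -3.7478e-5
33026/(-47911) + A/E = 33026/(-47911) - 1/26682/(-321) = 33026*(-1/47911) - 1/26682*(-1/321) = -33026/47911 + 1/8564922 = -282865066061/410353977942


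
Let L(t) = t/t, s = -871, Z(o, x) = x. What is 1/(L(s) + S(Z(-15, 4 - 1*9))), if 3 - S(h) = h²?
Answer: -1/21 ≈ -0.047619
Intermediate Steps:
S(h) = 3 - h²
L(t) = 1
1/(L(s) + S(Z(-15, 4 - 1*9))) = 1/(1 + (3 - (4 - 1*9)²)) = 1/(1 + (3 - (4 - 9)²)) = 1/(1 + (3 - 1*(-5)²)) = 1/(1 + (3 - 1*25)) = 1/(1 + (3 - 25)) = 1/(1 - 22) = 1/(-21) = -1/21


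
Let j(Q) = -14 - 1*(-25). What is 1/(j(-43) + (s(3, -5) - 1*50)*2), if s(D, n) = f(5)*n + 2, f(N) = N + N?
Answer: -1/185 ≈ -0.0054054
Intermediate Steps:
j(Q) = 11 (j(Q) = -14 + 25 = 11)
f(N) = 2*N
s(D, n) = 2 + 10*n (s(D, n) = (2*5)*n + 2 = 10*n + 2 = 2 + 10*n)
1/(j(-43) + (s(3, -5) - 1*50)*2) = 1/(11 + ((2 + 10*(-5)) - 1*50)*2) = 1/(11 + ((2 - 50) - 50)*2) = 1/(11 + (-48 - 50)*2) = 1/(11 - 98*2) = 1/(11 - 196) = 1/(-185) = -1/185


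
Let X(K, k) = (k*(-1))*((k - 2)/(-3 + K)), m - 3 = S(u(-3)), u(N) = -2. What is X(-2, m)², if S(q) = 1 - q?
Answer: 576/25 ≈ 23.040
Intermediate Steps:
m = 6 (m = 3 + (1 - 1*(-2)) = 3 + (1 + 2) = 3 + 3 = 6)
X(K, k) = -k*(-2 + k)/(-3 + K) (X(K, k) = (-k)*((-2 + k)/(-3 + K)) = -k*(-2 + k)/(-3 + K))
X(-2, m)² = (6*(2 - 1*6)/(-3 - 2))² = (6*(2 - 6)/(-5))² = (6*(-⅕)*(-4))² = (24/5)² = 576/25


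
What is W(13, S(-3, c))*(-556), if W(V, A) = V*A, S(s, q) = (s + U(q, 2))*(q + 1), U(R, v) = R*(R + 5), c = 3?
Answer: -607152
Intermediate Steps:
U(R, v) = R*(5 + R)
S(s, q) = (1 + q)*(s + q*(5 + q)) (S(s, q) = (s + q*(5 + q))*(q + 1) = (s + q*(5 + q))*(1 + q) = (1 + q)*(s + q*(5 + q)))
W(V, A) = A*V
W(13, S(-3, c))*(-556) = ((-3 + 3*(-3) + 3*(5 + 3) + 3²*(5 + 3))*13)*(-556) = ((-3 - 9 + 3*8 + 9*8)*13)*(-556) = ((-3 - 9 + 24 + 72)*13)*(-556) = (84*13)*(-556) = 1092*(-556) = -607152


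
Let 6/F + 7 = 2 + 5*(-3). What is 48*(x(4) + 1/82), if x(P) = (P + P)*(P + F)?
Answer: 291384/205 ≈ 1421.4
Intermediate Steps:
F = -3/10 (F = 6/(-7 + (2 + 5*(-3))) = 6/(-7 + (2 - 15)) = 6/(-7 - 13) = 6/(-20) = 6*(-1/20) = -3/10 ≈ -0.30000)
x(P) = 2*P*(-3/10 + P) (x(P) = (P + P)*(P - 3/10) = (2*P)*(-3/10 + P) = 2*P*(-3/10 + P))
48*(x(4) + 1/82) = 48*((1/5)*4*(-3 + 10*4) + 1/82) = 48*((1/5)*4*(-3 + 40) + 1/82) = 48*((1/5)*4*37 + 1/82) = 48*(148/5 + 1/82) = 48*(12141/410) = 291384/205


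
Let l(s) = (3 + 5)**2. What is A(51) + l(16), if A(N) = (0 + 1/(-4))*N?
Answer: 205/4 ≈ 51.250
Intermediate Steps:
A(N) = -N/4 (A(N) = (0 - 1/4)*N = -N/4)
l(s) = 64 (l(s) = 8**2 = 64)
A(51) + l(16) = -1/4*51 + 64 = -51/4 + 64 = 205/4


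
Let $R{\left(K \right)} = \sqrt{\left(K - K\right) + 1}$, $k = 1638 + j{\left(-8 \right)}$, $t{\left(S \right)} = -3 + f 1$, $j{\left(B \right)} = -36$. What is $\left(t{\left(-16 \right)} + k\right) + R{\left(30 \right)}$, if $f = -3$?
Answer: $1597$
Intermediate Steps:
$t{\left(S \right)} = -6$ ($t{\left(S \right)} = -3 - 3 = -6$)
$k = 1602$ ($k = 1638 - 36 = 1602$)
$R{\left(K \right)} = 1$ ($R{\left(K \right)} = \sqrt{0 + 1} = \sqrt{1} = 1$)
$\left(t{\left(-16 \right)} + k\right) + R{\left(30 \right)} = \left(-6 + 1602\right) + 1 = 1596 + 1 = 1597$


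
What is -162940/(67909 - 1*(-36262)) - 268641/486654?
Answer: -35760001457/16898411278 ≈ -2.1162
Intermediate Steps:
-162940/(67909 - 1*(-36262)) - 268641/486654 = -162940/(67909 + 36262) - 268641*1/486654 = -162940/104171 - 89547/162218 = -35760001457/16898411278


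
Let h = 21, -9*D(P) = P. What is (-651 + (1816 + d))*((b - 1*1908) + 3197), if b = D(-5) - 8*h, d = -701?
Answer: 4683616/9 ≈ 5.2040e+5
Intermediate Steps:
D(P) = -P/9
b = -1507/9 (b = -1/9*(-5) - 8*21 = 5/9 - 168 = -1507/9 ≈ -167.44)
(-651 + (1816 + d))*((b - 1*1908) + 3197) = (-651 + (1816 - 701))*((-1507/9 - 1*1908) + 3197) = (-651 + 1115)*((-1507/9 - 1908) + 3197) = 464*(-18679/9 + 3197) = 464*(10094/9) = 4683616/9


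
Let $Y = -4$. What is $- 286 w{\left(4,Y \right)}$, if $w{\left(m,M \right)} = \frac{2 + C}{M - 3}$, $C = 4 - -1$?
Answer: $286$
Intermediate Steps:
$C = 5$ ($C = 4 + 1 = 5$)
$w{\left(m,M \right)} = \frac{7}{-3 + M}$ ($w{\left(m,M \right)} = \frac{2 + 5}{M - 3} = \frac{7}{-3 + M}$)
$- 286 w{\left(4,Y \right)} = - 286 \frac{7}{-3 - 4} = - 286 \frac{7}{-7} = - 286 \cdot 7 \left(- \frac{1}{7}\right) = \left(-286\right) \left(-1\right) = 286$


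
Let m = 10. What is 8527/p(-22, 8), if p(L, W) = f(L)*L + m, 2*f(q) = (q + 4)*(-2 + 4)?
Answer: 8527/406 ≈ 21.002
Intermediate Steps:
f(q) = 4 + q (f(q) = ((q + 4)*(-2 + 4))/2 = ((4 + q)*2)/2 = (8 + 2*q)/2 = 4 + q)
p(L, W) = 10 + L*(4 + L) (p(L, W) = (4 + L)*L + 10 = L*(4 + L) + 10 = 10 + L*(4 + L))
8527/p(-22, 8) = 8527/(10 - 22*(4 - 22)) = 8527/(10 - 22*(-18)) = 8527/(10 + 396) = 8527/406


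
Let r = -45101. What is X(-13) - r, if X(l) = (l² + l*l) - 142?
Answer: 45297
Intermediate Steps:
X(l) = -142 + 2*l² (X(l) = (l² + l²) - 142 = 2*l² - 142 = -142 + 2*l²)
X(-13) - r = (-142 + 2*(-13)²) - 1*(-45101) = (-142 + 2*169) + 45101 = (-142 + 338) + 45101 = 196 + 45101 = 45297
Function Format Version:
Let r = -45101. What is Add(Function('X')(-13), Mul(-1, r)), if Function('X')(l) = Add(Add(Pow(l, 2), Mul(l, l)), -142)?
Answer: 45297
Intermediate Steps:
Function('X')(l) = Add(-142, Mul(2, Pow(l, 2))) (Function('X')(l) = Add(Add(Pow(l, 2), Pow(l, 2)), -142) = Add(Mul(2, Pow(l, 2)), -142) = Add(-142, Mul(2, Pow(l, 2))))
Add(Function('X')(-13), Mul(-1, r)) = Add(Add(-142, Mul(2, Pow(-13, 2))), Mul(-1, -45101)) = Add(Add(-142, Mul(2, 169)), 45101) = Add(Add(-142, 338), 45101) = Add(196, 45101) = 45297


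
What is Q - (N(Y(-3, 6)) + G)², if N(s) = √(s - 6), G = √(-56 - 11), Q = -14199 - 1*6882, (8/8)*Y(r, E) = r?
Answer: -21005 + 6*√67 ≈ -20956.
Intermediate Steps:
Y(r, E) = r
Q = -21081 (Q = -14199 - 6882 = -21081)
G = I*√67 (G = √(-67) = I*√67 ≈ 8.1853*I)
N(s) = √(-6 + s)
Q - (N(Y(-3, 6)) + G)² = -21081 - (√(-6 - 3) + I*√67)² = -21081 - (√(-9) + I*√67)² = -21081 - (3*I + I*√67)²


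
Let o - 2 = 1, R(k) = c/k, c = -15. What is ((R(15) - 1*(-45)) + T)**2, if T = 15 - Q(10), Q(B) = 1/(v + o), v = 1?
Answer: 55225/16 ≈ 3451.6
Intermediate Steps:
R(k) = -15/k
o = 3 (o = 2 + 1 = 3)
Q(B) = 1/4 (Q(B) = 1/(1 + 3) = 1/4)
T = 59/4 (T = 15 - 1*1/4 = 15 - 1/4 = 59/4 ≈ 14.750)
((R(15) - 1*(-45)) + T)**2 = ((-15/15 - 1*(-45)) + 59/4)**2 = ((-15*1/15 + 45) + 59/4)**2 = ((-1 + 45) + 59/4)**2 = (44 + 59/4)**2 = (235/4)**2 = 55225/16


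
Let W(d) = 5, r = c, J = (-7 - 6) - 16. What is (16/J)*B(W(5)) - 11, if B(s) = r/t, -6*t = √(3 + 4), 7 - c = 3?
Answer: -11 + 384*√7/203 ≈ -5.9952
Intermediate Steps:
c = 4 (c = 7 - 1*3 = 7 - 3 = 4)
J = -29 (J = -13 - 16 = -29)
r = 4
t = -√7/6 (t = -√(3 + 4)/6 = -√7/6 ≈ -0.44096)
B(s) = -24*√7/7 (B(s) = 4/((-√7/6)) = 4*(-6*√7/7) = -24*√7/7)
(16/J)*B(W(5)) - 11 = (16/(-29))*(-24*√7/7) - 11 = (16*(-1/29))*(-24*√7/7) - 11 = -(-384)*√7/203 - 11 = 384*√7/203 - 11 = -11 + 384*√7/203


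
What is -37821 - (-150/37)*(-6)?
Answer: -1400277/37 ≈ -37845.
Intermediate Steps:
-37821 - (-150/37)*(-6) = -37821 - (-5*30/37)*(-6) = -37821 - (-150)*(-6)/37 = -37821 - 1*900/37 = -37821 - 900/37 = -1400277/37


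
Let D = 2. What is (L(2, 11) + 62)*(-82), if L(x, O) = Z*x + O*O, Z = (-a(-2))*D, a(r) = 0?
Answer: -15006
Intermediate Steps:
Z = 0 (Z = -1*0*2 = 0*2 = 0)
L(x, O) = O**2 (L(x, O) = 0*x + O*O = 0 + O**2 = O**2)
(L(2, 11) + 62)*(-82) = (11**2 + 62)*(-82) = (121 + 62)*(-82) = 183*(-82) = -15006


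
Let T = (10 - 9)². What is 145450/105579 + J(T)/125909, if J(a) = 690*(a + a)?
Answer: 18459163070/13293346311 ≈ 1.3886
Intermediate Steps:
T = 1 (T = 1² = 1)
J(a) = 1380*a (J(a) = 690*(2*a) = 1380*a)
145450/105579 + J(T)/125909 = 145450/105579 + (1380*1)/125909 = 145450*(1/105579) + 1380*(1/125909) = 145450/105579 + 1380/125909 = 18459163070/13293346311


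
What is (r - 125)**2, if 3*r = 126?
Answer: 6889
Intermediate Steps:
r = 42 (r = (1/3)*126 = 42)
(r - 125)**2 = (42 - 125)**2 = (-83)**2 = 6889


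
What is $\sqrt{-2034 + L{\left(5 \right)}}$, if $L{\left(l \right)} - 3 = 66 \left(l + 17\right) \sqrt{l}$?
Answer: $\sqrt{-2031 + 1452 \sqrt{5}} \approx 34.868$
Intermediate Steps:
$L{\left(l \right)} = 3 + \sqrt{l} \left(1122 + 66 l\right)$ ($L{\left(l \right)} = 3 + 66 \left(l + 17\right) \sqrt{l} = 3 + 66 \left(17 + l\right) \sqrt{l} = 3 + \left(1122 + 66 l\right) \sqrt{l} = 3 + \sqrt{l} \left(1122 + 66 l\right)$)
$\sqrt{-2034 + L{\left(5 \right)}} = \sqrt{-2034 + \left(3 + 66 \cdot 5^{\frac{3}{2}} + 1122 \sqrt{5}\right)} = \sqrt{-2034 + \left(3 + 66 \cdot 5 \sqrt{5} + 1122 \sqrt{5}\right)} = \sqrt{-2034 + \left(3 + 330 \sqrt{5} + 1122 \sqrt{5}\right)} = \sqrt{-2034 + \left(3 + 1452 \sqrt{5}\right)} = \sqrt{-2031 + 1452 \sqrt{5}}$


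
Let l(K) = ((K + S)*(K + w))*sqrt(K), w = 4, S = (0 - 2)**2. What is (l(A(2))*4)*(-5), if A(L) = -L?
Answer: -80*I*sqrt(2) ≈ -113.14*I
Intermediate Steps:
S = 4 (S = (-2)**2 = 4)
l(K) = sqrt(K)*(4 + K)**2 (l(K) = ((K + 4)*(K + 4))*sqrt(K) = ((4 + K)*(4 + K))*sqrt(K) = (4 + K)**2*sqrt(K) = sqrt(K)*(4 + K)**2)
(l(A(2))*4)*(-5) = ((sqrt(-1*2)*(16 + (-1*2)**2 + 8*(-1*2)))*4)*(-5) = ((sqrt(-2)*(16 + (-2)**2 + 8*(-2)))*4)*(-5) = (((I*sqrt(2))*(16 + 4 - 16))*4)*(-5) = (((I*sqrt(2))*4)*4)*(-5) = ((4*I*sqrt(2))*4)*(-5) = (16*I*sqrt(2))*(-5) = -80*I*sqrt(2)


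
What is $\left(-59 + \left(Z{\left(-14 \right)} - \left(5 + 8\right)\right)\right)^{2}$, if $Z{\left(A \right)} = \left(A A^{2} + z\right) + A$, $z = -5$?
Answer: $8037225$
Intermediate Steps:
$Z{\left(A \right)} = -5 + A + A^{3}$ ($Z{\left(A \right)} = \left(A A^{2} - 5\right) + A = \left(A^{3} - 5\right) + A = \left(-5 + A^{3}\right) + A = -5 + A + A^{3}$)
$\left(-59 + \left(Z{\left(-14 \right)} - \left(5 + 8\right)\right)\right)^{2} = \left(-59 - 2776\right)^{2} = \left(-2835\right)^{2} = 8037225$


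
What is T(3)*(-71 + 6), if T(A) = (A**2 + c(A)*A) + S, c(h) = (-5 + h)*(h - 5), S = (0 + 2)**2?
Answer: -1625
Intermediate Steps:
S = 4 (S = 2**2 = 4)
c(h) = (-5 + h)**2 (c(h) = (-5 + h)*(-5 + h) = (-5 + h)**2)
T(A) = 4 + A**2 + A*(-5 + A)**2 (T(A) = (A**2 + (-5 + A)**2*A) + 4 = (A**2 + A*(-5 + A)**2) + 4 = 4 + A**2 + A*(-5 + A)**2)
T(3)*(-71 + 6) = (4 + 3**2 + 3*(-5 + 3)**2)*(-71 + 6) = (4 + 9 + 3*(-2)**2)*(-65) = (4 + 9 + 3*4)*(-65) = (4 + 9 + 12)*(-65) = 25*(-65) = -1625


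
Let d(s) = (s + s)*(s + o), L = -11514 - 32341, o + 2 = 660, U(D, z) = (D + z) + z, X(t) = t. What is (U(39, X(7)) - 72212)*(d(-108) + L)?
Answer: 11737022145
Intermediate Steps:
U(D, z) = D + 2*z
o = 658 (o = -2 + 660 = 658)
L = -43855
d(s) = 2*s*(658 + s) (d(s) = (s + s)*(s + 658) = (2*s)*(658 + s) = 2*s*(658 + s))
(U(39, X(7)) - 72212)*(d(-108) + L) = ((39 + 2*7) - 72212)*(2*(-108)*(658 - 108) - 43855) = ((39 + 14) - 72212)*(2*(-108)*550 - 43855) = (53 - 72212)*(-118800 - 43855) = -72159*(-162655) = 11737022145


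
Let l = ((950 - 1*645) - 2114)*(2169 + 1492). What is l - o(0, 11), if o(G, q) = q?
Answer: -6622760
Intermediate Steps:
l = -6622749 (l = ((950 - 645) - 2114)*3661 = (305 - 2114)*3661 = -1809*3661 = -6622749)
l - o(0, 11) = -6622749 - 1*11 = -6622749 - 11 = -6622760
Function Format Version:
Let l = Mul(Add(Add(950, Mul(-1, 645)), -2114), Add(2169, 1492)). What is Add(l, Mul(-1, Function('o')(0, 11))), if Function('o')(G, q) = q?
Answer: -6622760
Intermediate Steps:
l = -6622749 (l = Mul(Add(Add(950, -645), -2114), 3661) = Mul(Add(305, -2114), 3661) = Mul(-1809, 3661) = -6622749)
Add(l, Mul(-1, Function('o')(0, 11))) = Add(-6622749, Mul(-1, 11)) = Add(-6622749, -11) = -6622760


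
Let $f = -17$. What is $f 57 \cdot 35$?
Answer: $-33915$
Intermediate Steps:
$f 57 \cdot 35 = \left(-17\right) 57 \cdot 35 = \left(-969\right) 35 = -33915$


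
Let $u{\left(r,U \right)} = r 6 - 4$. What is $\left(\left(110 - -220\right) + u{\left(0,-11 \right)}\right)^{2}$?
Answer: $106276$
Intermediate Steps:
$u{\left(r,U \right)} = -4 + 6 r$ ($u{\left(r,U \right)} = 6 r - 4 = -4 + 6 r$)
$\left(\left(110 - -220\right) + u{\left(0,-11 \right)}\right)^{2} = \left(\left(110 - -220\right) + \left(-4 + 6 \cdot 0\right)\right)^{2} = \left(\left(110 + 220\right) + \left(-4 + 0\right)\right)^{2} = \left(330 - 4\right)^{2} = 326^{2} = 106276$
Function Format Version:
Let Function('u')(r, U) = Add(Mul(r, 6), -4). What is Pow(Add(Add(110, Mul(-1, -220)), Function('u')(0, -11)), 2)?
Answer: 106276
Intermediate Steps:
Function('u')(r, U) = Add(-4, Mul(6, r)) (Function('u')(r, U) = Add(Mul(6, r), -4) = Add(-4, Mul(6, r)))
Pow(Add(Add(110, Mul(-1, -220)), Function('u')(0, -11)), 2) = Pow(Add(Add(110, Mul(-1, -220)), Add(-4, Mul(6, 0))), 2) = Pow(Add(Add(110, 220), Add(-4, 0)), 2) = Pow(Add(330, -4), 2) = Pow(326, 2) = 106276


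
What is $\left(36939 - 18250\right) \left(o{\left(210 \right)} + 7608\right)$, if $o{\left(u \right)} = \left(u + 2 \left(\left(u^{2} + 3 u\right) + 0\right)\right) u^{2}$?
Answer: $73904802168912$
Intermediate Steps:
$o{\left(u \right)} = u^{2} \left(2 u^{2} + 7 u\right)$ ($o{\left(u \right)} = \left(u + 2 \left(u^{2} + 3 u\right)\right) u^{2} = \left(u + \left(2 u^{2} + 6 u\right)\right) u^{2} = \left(2 u^{2} + 7 u\right) u^{2} = u^{2} \left(2 u^{2} + 7 u\right)$)
$\left(36939 - 18250\right) \left(o{\left(210 \right)} + 7608\right) = \left(36939 - 18250\right) \left(210^{3} \left(7 + 2 \cdot 210\right) + 7608\right) = \left(36939 - 18250\right) \left(9261000 \left(7 + 420\right) + 7608\right) = 18689 \left(9261000 \cdot 427 + 7608\right) = 18689 \left(3954447000 + 7608\right) = 18689 \cdot 3954454608 = 73904802168912$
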